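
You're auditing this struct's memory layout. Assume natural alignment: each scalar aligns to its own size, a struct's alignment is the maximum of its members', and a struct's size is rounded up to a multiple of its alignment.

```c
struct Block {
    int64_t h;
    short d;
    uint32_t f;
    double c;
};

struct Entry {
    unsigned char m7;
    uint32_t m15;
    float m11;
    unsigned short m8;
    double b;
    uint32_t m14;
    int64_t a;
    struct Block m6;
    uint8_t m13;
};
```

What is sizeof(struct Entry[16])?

1152

Block: @0: h [8B, align 8] → 8; @8: d [2B, align 2] → 10; +2 pad (align 4); @12: f [4B, align 4] → 16; @16: c [8B, align 8] → 24; size 24, align 8
@0: m7 [1B, align 1] → 1
+3 pad (align 4)
@4: m15 [4B, align 4] → 8
@8: m11 [4B, align 4] → 12
@12: m8 [2B, align 2] → 14
+2 pad (align 8)
@16: b [8B, align 8] → 24
@24: m14 [4B, align 4] → 28
+4 pad (align 8)
@32: a [8B, align 8] → 40
@40: m6 [24B, align 8] → 64
@64: m13 [1B, align 1] → 65
+7 tail pad (align 8)
size 72, align 8
array of 16: 16 × 72 = 1152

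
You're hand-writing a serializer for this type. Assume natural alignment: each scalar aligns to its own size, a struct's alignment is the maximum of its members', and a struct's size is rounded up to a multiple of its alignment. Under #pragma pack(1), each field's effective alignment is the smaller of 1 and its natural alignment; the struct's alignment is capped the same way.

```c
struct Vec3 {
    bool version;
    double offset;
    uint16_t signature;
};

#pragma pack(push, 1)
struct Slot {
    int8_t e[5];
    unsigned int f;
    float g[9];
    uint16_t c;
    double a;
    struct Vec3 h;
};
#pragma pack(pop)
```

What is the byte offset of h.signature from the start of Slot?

71

Vec3: version at 0 (size 1, align 1) → ends 1; pad 7 to align 8 for offset; offset at 8 (size 8, align 8) → ends 16; signature at 16 (size 2, align 2) → ends 18; tail pad 6 to reach multiple of 8; total 24 bytes, alignment 8
e at 0 (size 5, align 1) → ends 5
f at 5 (size 4, align 1) → ends 9
g at 9 (size 36, align 1) → ends 45
c at 45 (size 2, align 1) → ends 47
a at 47 (size 8, align 1) → ends 55
h at 55 (size 24, align 1) → ends 79
within Vec3: signature at 16
55 + 16 = 71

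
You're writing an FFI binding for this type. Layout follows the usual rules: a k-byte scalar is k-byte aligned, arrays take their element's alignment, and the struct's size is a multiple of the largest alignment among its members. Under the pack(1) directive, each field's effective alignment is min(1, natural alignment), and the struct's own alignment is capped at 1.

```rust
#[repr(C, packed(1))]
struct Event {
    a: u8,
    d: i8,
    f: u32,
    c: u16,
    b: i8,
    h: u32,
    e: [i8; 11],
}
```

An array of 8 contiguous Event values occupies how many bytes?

192

0..1  a  (1B, 1-aligned)
1..2  d  (1B, 1-aligned)
2..6  f  (4B, 1-aligned)
6..8  c  (2B, 1-aligned)
8..9  b  (1B, 1-aligned)
9..13  h  (4B, 1-aligned)
13..24  e  (11B, 1-aligned)
sizeof = 24, alignof = 1
array of 8: 8 × 24 = 192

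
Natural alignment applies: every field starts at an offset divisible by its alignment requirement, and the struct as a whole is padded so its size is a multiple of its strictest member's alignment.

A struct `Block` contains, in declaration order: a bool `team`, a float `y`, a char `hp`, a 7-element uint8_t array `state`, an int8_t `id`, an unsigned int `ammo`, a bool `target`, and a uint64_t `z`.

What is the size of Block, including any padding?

40

team at 0 (size 1, align 1) → ends 1
pad 3 to align 4 for y
y at 4 (size 4, align 4) → ends 8
hp at 8 (size 1, align 1) → ends 9
state at 9 (size 7, align 1) → ends 16
id at 16 (size 1, align 1) → ends 17
pad 3 to align 4 for ammo
ammo at 20 (size 4, align 4) → ends 24
target at 24 (size 1, align 1) → ends 25
pad 7 to align 8 for z
z at 32 (size 8, align 8) → ends 40
total 40 bytes, alignment 8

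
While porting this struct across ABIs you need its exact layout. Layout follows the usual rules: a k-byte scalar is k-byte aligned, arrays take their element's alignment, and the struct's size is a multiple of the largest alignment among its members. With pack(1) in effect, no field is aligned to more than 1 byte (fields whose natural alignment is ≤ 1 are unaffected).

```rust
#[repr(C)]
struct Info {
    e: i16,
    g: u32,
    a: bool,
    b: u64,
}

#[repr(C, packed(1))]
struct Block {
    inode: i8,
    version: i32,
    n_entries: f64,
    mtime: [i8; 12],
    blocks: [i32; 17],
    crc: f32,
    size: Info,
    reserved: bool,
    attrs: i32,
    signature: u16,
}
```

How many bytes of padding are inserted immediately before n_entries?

0

Info: 0..2  e  (2B, 2-aligned); 2..4  -- padding (2B); 4..8  g  (4B, 4-aligned); 8..9  a  (1B, 1-aligned); 9..16  -- padding (7B); 16..24  b  (8B, 8-aligned); sizeof = 24, alignof = 8
0..1  inode  (1B, 1-aligned)
1..5  version  (4B, 1-aligned)
5..13  n_entries  (8B, 1-aligned)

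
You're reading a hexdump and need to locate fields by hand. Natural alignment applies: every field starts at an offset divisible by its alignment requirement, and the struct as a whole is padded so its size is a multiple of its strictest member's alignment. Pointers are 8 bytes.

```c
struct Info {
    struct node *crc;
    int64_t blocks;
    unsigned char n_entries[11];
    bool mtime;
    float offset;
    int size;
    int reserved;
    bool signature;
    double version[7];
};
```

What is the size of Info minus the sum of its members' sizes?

7

@0: crc [8B, align 8] → 8
@8: blocks [8B, align 8] → 16
@16: n_entries [11B, align 1] → 27
@27: mtime [1B, align 1] → 28
@28: offset [4B, align 4] → 32
@32: size [4B, align 4] → 36
@36: reserved [4B, align 4] → 40
@40: signature [1B, align 1] → 41
+7 pad (align 8)
@48: version [56B, align 8] → 104
size 104, align 8
data bytes 97, size 104 → padding 7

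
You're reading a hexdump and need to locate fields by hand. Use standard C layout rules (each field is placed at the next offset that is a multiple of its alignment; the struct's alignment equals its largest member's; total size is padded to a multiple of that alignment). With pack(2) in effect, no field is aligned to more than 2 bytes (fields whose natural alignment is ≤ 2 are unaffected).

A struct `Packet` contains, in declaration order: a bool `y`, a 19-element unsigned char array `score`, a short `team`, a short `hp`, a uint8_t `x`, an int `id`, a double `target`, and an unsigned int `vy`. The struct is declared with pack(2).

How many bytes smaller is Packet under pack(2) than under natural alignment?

natural layout:
  0..1  y  (1B, 1-aligned)
  1..20  score  (19B, 1-aligned)
  20..22  team  (2B, 2-aligned)
  22..24  hp  (2B, 2-aligned)
  24..25  x  (1B, 1-aligned)
  25..28  -- padding (3B)
  28..32  id  (4B, 4-aligned)
  32..40  target  (8B, 8-aligned)
  40..44  vy  (4B, 4-aligned)
  44..48  -- tail padding (4B)
  sizeof = 48, alignof = 8
packed(2) layout:
  0..1  y  (1B, 1-aligned)
  1..20  score  (19B, 1-aligned)
  20..22  team  (2B, 2-aligned)
  22..24  hp  (2B, 2-aligned)
  24..25  x  (1B, 1-aligned)
  25..26  -- padding (1B)
  26..30  id  (4B, 2-aligned)
  30..38  target  (8B, 2-aligned)
  38..42  vy  (4B, 2-aligned)
  sizeof = 42, alignof = 2
48 − 42 = 6

6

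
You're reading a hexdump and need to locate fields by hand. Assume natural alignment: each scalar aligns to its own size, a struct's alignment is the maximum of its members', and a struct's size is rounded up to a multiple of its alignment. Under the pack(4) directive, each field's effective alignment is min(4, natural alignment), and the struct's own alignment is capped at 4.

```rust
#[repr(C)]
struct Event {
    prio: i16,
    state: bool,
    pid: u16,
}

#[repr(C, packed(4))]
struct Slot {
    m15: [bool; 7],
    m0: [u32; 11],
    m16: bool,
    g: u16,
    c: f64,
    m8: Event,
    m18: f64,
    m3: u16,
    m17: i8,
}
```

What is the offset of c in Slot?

Event: prio at 0 (size 2, align 2) → ends 2; state at 2 (size 1, align 1) → ends 3; pad 1 to align 2 for pid; pid at 4 (size 2, align 2) → ends 6; total 6 bytes, alignment 2
m15 at 0 (size 7, align 1) → ends 7
pad 1 to align 4 for m0
m0 at 8 (size 44, align 4) → ends 52
m16 at 52 (size 1, align 1) → ends 53
pad 1 to align 2 for g
g at 54 (size 2, align 2) → ends 56
c at 56 (size 8, align 4) → ends 64

56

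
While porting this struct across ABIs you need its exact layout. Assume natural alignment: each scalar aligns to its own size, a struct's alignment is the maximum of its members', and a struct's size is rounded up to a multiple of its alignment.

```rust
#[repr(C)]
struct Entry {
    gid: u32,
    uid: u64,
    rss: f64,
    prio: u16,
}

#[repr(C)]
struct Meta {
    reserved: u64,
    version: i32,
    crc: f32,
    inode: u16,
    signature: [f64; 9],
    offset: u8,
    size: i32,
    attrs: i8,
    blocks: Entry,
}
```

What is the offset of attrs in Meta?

Entry: gid at 0 (size 4, align 4) → ends 4; pad 4 to align 8 for uid; uid at 8 (size 8, align 8) → ends 16; rss at 16 (size 8, align 8) → ends 24; prio at 24 (size 2, align 2) → ends 26; tail pad 6 to reach multiple of 8; total 32 bytes, alignment 8
reserved at 0 (size 8, align 8) → ends 8
version at 8 (size 4, align 4) → ends 12
crc at 12 (size 4, align 4) → ends 16
inode at 16 (size 2, align 2) → ends 18
pad 6 to align 8 for signature
signature at 24 (size 72, align 8) → ends 96
offset at 96 (size 1, align 1) → ends 97
pad 3 to align 4 for size
size at 100 (size 4, align 4) → ends 104
attrs at 104 (size 1, align 1) → ends 105

104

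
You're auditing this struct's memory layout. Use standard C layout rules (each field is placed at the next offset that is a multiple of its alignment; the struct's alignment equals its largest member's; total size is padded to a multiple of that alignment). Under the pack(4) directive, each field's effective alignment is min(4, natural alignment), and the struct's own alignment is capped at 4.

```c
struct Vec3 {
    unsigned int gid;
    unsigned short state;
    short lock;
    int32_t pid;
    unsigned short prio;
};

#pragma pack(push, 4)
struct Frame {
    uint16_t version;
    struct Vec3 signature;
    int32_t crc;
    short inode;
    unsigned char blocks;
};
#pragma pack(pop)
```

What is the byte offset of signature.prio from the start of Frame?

Vec3: @0: gid [4B, align 4] → 4; @4: state [2B, align 2] → 6; @6: lock [2B, align 2] → 8; @8: pid [4B, align 4] → 12; @12: prio [2B, align 2] → 14; +2 tail pad (align 4); size 16, align 4
@0: version [2B, align 2] → 2
+2 pad (align 4)
@4: signature [16B, align 4] → 20
within Vec3: prio at 12
4 + 12 = 16

16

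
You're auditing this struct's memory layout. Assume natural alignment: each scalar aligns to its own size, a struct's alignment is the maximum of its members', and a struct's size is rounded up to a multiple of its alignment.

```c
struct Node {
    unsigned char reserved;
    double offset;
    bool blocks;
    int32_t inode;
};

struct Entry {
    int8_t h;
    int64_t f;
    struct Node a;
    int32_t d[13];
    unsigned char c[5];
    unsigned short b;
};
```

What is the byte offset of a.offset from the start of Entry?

24

Node: 0..1  reserved  (1B, 1-aligned); 1..8  -- padding (7B); 8..16  offset  (8B, 8-aligned); 16..17  blocks  (1B, 1-aligned); 17..20  -- padding (3B); 20..24  inode  (4B, 4-aligned); sizeof = 24, alignof = 8
0..1  h  (1B, 1-aligned)
1..8  -- padding (7B)
8..16  f  (8B, 8-aligned)
16..40  a  (24B, 8-aligned)
within Node: offset at 8
16 + 8 = 24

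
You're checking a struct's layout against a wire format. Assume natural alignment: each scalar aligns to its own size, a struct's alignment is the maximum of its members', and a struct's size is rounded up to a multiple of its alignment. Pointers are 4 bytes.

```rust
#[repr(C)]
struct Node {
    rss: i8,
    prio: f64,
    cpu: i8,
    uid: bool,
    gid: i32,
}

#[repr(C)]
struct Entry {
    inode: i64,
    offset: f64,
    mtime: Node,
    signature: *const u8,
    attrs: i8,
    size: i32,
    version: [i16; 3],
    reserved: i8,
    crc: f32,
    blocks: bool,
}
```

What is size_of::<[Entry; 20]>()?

Node: 0..1  rss  (1B, 1-aligned); 1..8  -- padding (7B); 8..16  prio  (8B, 8-aligned); 16..17  cpu  (1B, 1-aligned); 17..18  uid  (1B, 1-aligned); 18..20  -- padding (2B); 20..24  gid  (4B, 4-aligned); sizeof = 24, alignof = 8
0..8  inode  (8B, 8-aligned)
8..16  offset  (8B, 8-aligned)
16..40  mtime  (24B, 8-aligned)
40..44  signature  (4B, 4-aligned)
44..45  attrs  (1B, 1-aligned)
45..48  -- padding (3B)
48..52  size  (4B, 4-aligned)
52..58  version  (6B, 2-aligned)
58..59  reserved  (1B, 1-aligned)
59..60  -- padding (1B)
60..64  crc  (4B, 4-aligned)
64..65  blocks  (1B, 1-aligned)
65..72  -- tail padding (7B)
sizeof = 72, alignof = 8
array of 20: 20 × 72 = 1440

1440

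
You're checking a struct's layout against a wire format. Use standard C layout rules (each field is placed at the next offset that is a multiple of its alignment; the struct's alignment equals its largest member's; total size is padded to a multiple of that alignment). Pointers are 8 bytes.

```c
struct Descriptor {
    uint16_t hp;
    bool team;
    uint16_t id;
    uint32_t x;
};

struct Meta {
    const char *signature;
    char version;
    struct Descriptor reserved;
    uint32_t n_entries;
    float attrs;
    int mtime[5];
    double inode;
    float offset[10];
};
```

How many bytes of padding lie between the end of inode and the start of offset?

Descriptor: hp at 0 (size 2, align 2) → ends 2; team at 2 (size 1, align 1) → ends 3; pad 1 to align 2 for id; id at 4 (size 2, align 2) → ends 6; pad 2 to align 4 for x; x at 8 (size 4, align 4) → ends 12; total 12 bytes, alignment 4
signature at 0 (size 8, align 8) → ends 8
version at 8 (size 1, align 1) → ends 9
pad 3 to align 4 for reserved
reserved at 12 (size 12, align 4) → ends 24
n_entries at 24 (size 4, align 4) → ends 28
attrs at 28 (size 4, align 4) → ends 32
mtime at 32 (size 20, align 4) → ends 52
pad 4 to align 8 for inode
inode at 56 (size 8, align 8) → ends 64
offset at 64 (size 40, align 4) → ends 104

0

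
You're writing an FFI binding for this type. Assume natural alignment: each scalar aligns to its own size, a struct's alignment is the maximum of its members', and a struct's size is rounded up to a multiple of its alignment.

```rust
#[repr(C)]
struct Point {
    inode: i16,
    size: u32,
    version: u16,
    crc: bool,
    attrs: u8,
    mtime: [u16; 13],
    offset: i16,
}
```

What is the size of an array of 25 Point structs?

inode at 0 (size 2, align 2) → ends 2
pad 2 to align 4 for size
size at 4 (size 4, align 4) → ends 8
version at 8 (size 2, align 2) → ends 10
crc at 10 (size 1, align 1) → ends 11
attrs at 11 (size 1, align 1) → ends 12
mtime at 12 (size 26, align 2) → ends 38
offset at 38 (size 2, align 2) → ends 40
total 40 bytes, alignment 4
array of 25: 25 × 40 = 1000

1000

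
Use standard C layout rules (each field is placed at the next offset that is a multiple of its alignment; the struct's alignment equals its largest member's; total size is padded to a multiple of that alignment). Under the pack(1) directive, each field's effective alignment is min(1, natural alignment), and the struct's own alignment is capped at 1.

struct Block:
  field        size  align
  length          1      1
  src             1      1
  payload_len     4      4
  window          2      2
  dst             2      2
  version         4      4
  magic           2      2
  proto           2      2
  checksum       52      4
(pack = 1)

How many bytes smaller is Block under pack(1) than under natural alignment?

2

natural layout:
  0..1  length  (1B, 1-aligned)
  1..2  src  (1B, 1-aligned)
  2..4  -- padding (2B)
  4..8  payload_len  (4B, 4-aligned)
  8..10  window  (2B, 2-aligned)
  10..12  dst  (2B, 2-aligned)
  12..16  version  (4B, 4-aligned)
  16..18  magic  (2B, 2-aligned)
  18..20  proto  (2B, 2-aligned)
  20..72  checksum  (52B, 4-aligned)
  sizeof = 72, alignof = 4
packed(1) layout:
  0..1  length  (1B, 1-aligned)
  1..2  src  (1B, 1-aligned)
  2..6  payload_len  (4B, 1-aligned)
  6..8  window  (2B, 1-aligned)
  8..10  dst  (2B, 1-aligned)
  10..14  version  (4B, 1-aligned)
  14..16  magic  (2B, 1-aligned)
  16..18  proto  (2B, 1-aligned)
  18..70  checksum  (52B, 1-aligned)
  sizeof = 70, alignof = 1
72 − 70 = 2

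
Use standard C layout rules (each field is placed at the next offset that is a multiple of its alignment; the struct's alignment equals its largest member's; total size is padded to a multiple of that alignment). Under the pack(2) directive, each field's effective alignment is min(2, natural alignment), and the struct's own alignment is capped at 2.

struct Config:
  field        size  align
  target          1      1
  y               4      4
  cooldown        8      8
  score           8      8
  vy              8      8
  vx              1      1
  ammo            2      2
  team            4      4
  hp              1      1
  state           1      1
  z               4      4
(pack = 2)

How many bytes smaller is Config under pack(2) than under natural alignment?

4

natural layout:
  0..1  target  (1B, 1-aligned)
  1..4  -- padding (3B)
  4..8  y  (4B, 4-aligned)
  8..16  cooldown  (8B, 8-aligned)
  16..24  score  (8B, 8-aligned)
  24..32  vy  (8B, 8-aligned)
  32..33  vx  (1B, 1-aligned)
  33..34  -- padding (1B)
  34..36  ammo  (2B, 2-aligned)
  36..40  team  (4B, 4-aligned)
  40..41  hp  (1B, 1-aligned)
  41..42  state  (1B, 1-aligned)
  42..44  -- padding (2B)
  44..48  z  (4B, 4-aligned)
  sizeof = 48, alignof = 8
packed(2) layout:
  0..1  target  (1B, 1-aligned)
  1..2  -- padding (1B)
  2..6  y  (4B, 2-aligned)
  6..14  cooldown  (8B, 2-aligned)
  14..22  score  (8B, 2-aligned)
  22..30  vy  (8B, 2-aligned)
  30..31  vx  (1B, 1-aligned)
  31..32  -- padding (1B)
  32..34  ammo  (2B, 2-aligned)
  34..38  team  (4B, 2-aligned)
  38..39  hp  (1B, 1-aligned)
  39..40  state  (1B, 1-aligned)
  40..44  z  (4B, 2-aligned)
  sizeof = 44, alignof = 2
48 − 44 = 4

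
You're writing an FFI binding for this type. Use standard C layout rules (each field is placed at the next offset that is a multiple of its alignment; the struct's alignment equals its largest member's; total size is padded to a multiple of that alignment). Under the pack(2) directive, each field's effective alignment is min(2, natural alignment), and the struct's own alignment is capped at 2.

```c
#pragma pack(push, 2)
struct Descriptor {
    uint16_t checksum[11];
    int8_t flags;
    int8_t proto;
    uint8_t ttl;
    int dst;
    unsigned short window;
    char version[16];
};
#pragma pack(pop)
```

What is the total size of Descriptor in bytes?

@0: checksum [22B, align 2] → 22
@22: flags [1B, align 1] → 23
@23: proto [1B, align 1] → 24
@24: ttl [1B, align 1] → 25
+1 pad (align 2)
@26: dst [4B, align 2] → 30
@30: window [2B, align 2] → 32
@32: version [16B, align 1] → 48
size 48, align 2

48 bytes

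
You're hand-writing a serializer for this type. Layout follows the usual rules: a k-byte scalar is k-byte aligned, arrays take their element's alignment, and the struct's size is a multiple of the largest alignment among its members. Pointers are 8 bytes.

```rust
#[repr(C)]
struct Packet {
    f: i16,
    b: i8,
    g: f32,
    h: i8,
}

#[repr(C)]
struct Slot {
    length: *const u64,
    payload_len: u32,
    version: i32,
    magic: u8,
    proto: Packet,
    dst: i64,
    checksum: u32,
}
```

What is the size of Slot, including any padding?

Packet: @0: f [2B, align 2] → 2; @2: b [1B, align 1] → 3; +1 pad (align 4); @4: g [4B, align 4] → 8; @8: h [1B, align 1] → 9; +3 tail pad (align 4); size 12, align 4
@0: length [8B, align 8] → 8
@8: payload_len [4B, align 4] → 12
@12: version [4B, align 4] → 16
@16: magic [1B, align 1] → 17
+3 pad (align 4)
@20: proto [12B, align 4] → 32
@32: dst [8B, align 8] → 40
@40: checksum [4B, align 4] → 44
+4 tail pad (align 8)
size 48, align 8

48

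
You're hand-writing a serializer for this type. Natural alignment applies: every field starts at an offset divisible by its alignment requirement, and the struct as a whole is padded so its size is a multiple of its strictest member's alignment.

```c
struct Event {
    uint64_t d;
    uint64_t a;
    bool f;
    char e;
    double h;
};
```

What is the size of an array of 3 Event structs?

@0: d [8B, align 8] → 8
@8: a [8B, align 8] → 16
@16: f [1B, align 1] → 17
@17: e [1B, align 1] → 18
+6 pad (align 8)
@24: h [8B, align 8] → 32
size 32, align 8
array of 3: 3 × 32 = 96

96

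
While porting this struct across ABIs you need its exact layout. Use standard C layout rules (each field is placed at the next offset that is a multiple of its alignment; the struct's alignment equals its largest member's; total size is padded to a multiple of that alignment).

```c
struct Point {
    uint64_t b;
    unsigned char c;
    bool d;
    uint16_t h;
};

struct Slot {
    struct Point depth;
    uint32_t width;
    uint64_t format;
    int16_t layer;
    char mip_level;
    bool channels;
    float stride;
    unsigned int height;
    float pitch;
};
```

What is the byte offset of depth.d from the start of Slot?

Point: @0: b [8B, align 8] → 8; @8: c [1B, align 1] → 9; @9: d [1B, align 1] → 10; @10: h [2B, align 2] → 12; +4 tail pad (align 8); size 16, align 8
@0: depth [16B, align 8] → 16
within Point: d at 9
0 + 9 = 9

9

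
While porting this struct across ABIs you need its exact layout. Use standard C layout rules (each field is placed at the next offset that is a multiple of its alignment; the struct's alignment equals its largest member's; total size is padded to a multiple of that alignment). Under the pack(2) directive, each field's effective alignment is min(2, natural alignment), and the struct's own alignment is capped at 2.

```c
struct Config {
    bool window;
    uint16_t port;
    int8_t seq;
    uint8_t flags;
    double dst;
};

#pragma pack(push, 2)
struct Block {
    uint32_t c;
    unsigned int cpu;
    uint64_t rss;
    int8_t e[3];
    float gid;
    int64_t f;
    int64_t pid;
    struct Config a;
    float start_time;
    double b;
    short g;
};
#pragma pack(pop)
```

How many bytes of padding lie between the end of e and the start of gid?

Config: 0..1  window  (1B, 1-aligned); 1..2  -- padding (1B); 2..4  port  (2B, 2-aligned); 4..5  seq  (1B, 1-aligned); 5..6  flags  (1B, 1-aligned); 6..8  -- padding (2B); 8..16  dst  (8B, 8-aligned); sizeof = 16, alignof = 8
0..4  c  (4B, 2-aligned)
4..8  cpu  (4B, 2-aligned)
8..16  rss  (8B, 2-aligned)
16..19  e  (3B, 1-aligned)
19..20  -- padding (1B)
20..24  gid  (4B, 2-aligned)

1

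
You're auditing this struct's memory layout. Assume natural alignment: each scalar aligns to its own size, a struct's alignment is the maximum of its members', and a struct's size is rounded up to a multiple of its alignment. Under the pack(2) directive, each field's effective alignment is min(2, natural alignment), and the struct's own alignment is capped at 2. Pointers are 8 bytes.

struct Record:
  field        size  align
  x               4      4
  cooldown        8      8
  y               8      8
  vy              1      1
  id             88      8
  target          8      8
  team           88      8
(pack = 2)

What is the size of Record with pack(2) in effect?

206

x at 0 (size 4, align 2) → ends 4
cooldown at 4 (size 8, align 2) → ends 12
y at 12 (size 8, align 2) → ends 20
vy at 20 (size 1, align 1) → ends 21
pad 1 to align 2 for id
id at 22 (size 88, align 2) → ends 110
target at 110 (size 8, align 2) → ends 118
team at 118 (size 88, align 2) → ends 206
total 206 bytes, alignment 2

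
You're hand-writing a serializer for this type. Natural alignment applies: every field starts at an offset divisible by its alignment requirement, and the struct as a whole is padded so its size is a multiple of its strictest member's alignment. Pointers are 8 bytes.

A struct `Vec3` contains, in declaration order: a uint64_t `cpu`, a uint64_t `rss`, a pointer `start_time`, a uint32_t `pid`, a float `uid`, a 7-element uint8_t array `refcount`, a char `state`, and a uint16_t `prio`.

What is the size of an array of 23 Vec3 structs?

cpu at 0 (size 8, align 8) → ends 8
rss at 8 (size 8, align 8) → ends 16
start_time at 16 (size 8, align 8) → ends 24
pid at 24 (size 4, align 4) → ends 28
uid at 28 (size 4, align 4) → ends 32
refcount at 32 (size 7, align 1) → ends 39
state at 39 (size 1, align 1) → ends 40
prio at 40 (size 2, align 2) → ends 42
tail pad 6 to reach multiple of 8
total 48 bytes, alignment 8
array of 23: 23 × 48 = 1104

1104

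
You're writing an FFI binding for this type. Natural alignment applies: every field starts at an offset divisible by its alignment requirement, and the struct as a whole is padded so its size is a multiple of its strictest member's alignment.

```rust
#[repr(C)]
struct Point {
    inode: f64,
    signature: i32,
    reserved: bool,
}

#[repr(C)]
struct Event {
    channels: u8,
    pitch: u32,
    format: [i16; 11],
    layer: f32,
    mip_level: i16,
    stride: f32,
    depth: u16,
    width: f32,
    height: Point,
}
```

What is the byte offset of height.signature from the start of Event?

Point: 0..8  inode  (8B, 8-aligned); 8..12  signature  (4B, 4-aligned); 12..13  reserved  (1B, 1-aligned); 13..16  -- tail padding (3B); sizeof = 16, alignof = 8
0..1  channels  (1B, 1-aligned)
1..4  -- padding (3B)
4..8  pitch  (4B, 4-aligned)
8..30  format  (22B, 2-aligned)
30..32  -- padding (2B)
32..36  layer  (4B, 4-aligned)
36..38  mip_level  (2B, 2-aligned)
38..40  -- padding (2B)
40..44  stride  (4B, 4-aligned)
44..46  depth  (2B, 2-aligned)
46..48  -- padding (2B)
48..52  width  (4B, 4-aligned)
52..56  -- padding (4B)
56..72  height  (16B, 8-aligned)
within Point: signature at 8
56 + 8 = 64

64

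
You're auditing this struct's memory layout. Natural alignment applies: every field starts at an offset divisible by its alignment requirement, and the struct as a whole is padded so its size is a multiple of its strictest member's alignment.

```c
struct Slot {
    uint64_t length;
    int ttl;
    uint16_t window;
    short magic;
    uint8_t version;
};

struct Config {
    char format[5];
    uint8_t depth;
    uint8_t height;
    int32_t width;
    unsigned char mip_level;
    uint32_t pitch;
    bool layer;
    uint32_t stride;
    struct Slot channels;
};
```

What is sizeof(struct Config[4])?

224

Slot: @0: length [8B, align 8] → 8; @8: ttl [4B, align 4] → 12; @12: window [2B, align 2] → 14; @14: magic [2B, align 2] → 16; @16: version [1B, align 1] → 17; +7 tail pad (align 8); size 24, align 8
@0: format [5B, align 1] → 5
@5: depth [1B, align 1] → 6
@6: height [1B, align 1] → 7
+1 pad (align 4)
@8: width [4B, align 4] → 12
@12: mip_level [1B, align 1] → 13
+3 pad (align 4)
@16: pitch [4B, align 4] → 20
@20: layer [1B, align 1] → 21
+3 pad (align 4)
@24: stride [4B, align 4] → 28
+4 pad (align 8)
@32: channels [24B, align 8] → 56
size 56, align 8
array of 4: 4 × 56 = 224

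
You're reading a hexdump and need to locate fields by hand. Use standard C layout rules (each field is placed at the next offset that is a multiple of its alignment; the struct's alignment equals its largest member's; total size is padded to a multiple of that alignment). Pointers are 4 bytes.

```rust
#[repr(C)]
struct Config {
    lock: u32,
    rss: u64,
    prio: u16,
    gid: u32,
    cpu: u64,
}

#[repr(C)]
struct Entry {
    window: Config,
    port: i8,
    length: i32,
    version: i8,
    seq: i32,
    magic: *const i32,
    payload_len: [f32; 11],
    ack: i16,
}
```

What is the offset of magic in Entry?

48

Config: lock at 0 (size 4, align 4) → ends 4; pad 4 to align 8 for rss; rss at 8 (size 8, align 8) → ends 16; prio at 16 (size 2, align 2) → ends 18; pad 2 to align 4 for gid; gid at 20 (size 4, align 4) → ends 24; cpu at 24 (size 8, align 8) → ends 32; total 32 bytes, alignment 8
window at 0 (size 32, align 8) → ends 32
port at 32 (size 1, align 1) → ends 33
pad 3 to align 4 for length
length at 36 (size 4, align 4) → ends 40
version at 40 (size 1, align 1) → ends 41
pad 3 to align 4 for seq
seq at 44 (size 4, align 4) → ends 48
magic at 48 (size 4, align 4) → ends 52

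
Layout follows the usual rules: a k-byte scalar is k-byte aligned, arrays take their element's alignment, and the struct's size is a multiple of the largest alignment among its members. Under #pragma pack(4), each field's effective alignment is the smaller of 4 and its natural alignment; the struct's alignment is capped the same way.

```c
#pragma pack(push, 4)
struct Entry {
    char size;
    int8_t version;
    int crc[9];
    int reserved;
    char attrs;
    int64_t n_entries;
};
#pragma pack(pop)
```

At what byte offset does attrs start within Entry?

44

0..1  size  (1B, 1-aligned)
1..2  version  (1B, 1-aligned)
2..4  -- padding (2B)
4..40  crc  (36B, 4-aligned)
40..44  reserved  (4B, 4-aligned)
44..45  attrs  (1B, 1-aligned)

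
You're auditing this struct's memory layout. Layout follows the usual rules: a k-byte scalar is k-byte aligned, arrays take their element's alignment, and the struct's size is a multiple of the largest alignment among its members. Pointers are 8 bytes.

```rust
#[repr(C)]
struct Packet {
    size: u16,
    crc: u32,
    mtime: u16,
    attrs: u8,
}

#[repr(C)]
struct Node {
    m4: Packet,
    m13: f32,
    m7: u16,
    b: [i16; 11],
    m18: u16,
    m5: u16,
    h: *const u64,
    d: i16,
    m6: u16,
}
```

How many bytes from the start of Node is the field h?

48

Packet: size at 0 (size 2, align 2) → ends 2; pad 2 to align 4 for crc; crc at 4 (size 4, align 4) → ends 8; mtime at 8 (size 2, align 2) → ends 10; attrs at 10 (size 1, align 1) → ends 11; tail pad 1 to reach multiple of 4; total 12 bytes, alignment 4
m4 at 0 (size 12, align 4) → ends 12
m13 at 12 (size 4, align 4) → ends 16
m7 at 16 (size 2, align 2) → ends 18
b at 18 (size 22, align 2) → ends 40
m18 at 40 (size 2, align 2) → ends 42
m5 at 42 (size 2, align 2) → ends 44
pad 4 to align 8 for h
h at 48 (size 8, align 8) → ends 56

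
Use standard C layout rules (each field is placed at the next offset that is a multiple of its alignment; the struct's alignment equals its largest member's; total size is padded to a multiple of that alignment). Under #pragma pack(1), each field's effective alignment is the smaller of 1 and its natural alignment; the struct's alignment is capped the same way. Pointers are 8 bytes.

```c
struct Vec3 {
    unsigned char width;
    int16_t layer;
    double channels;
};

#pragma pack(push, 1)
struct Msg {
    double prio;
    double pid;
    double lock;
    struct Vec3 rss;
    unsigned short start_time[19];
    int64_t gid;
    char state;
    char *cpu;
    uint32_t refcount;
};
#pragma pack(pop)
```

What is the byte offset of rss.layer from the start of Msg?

Vec3: 0..1  width  (1B, 1-aligned); 1..2  -- padding (1B); 2..4  layer  (2B, 2-aligned); 4..8  -- padding (4B); 8..16  channels  (8B, 8-aligned); sizeof = 16, alignof = 8
0..8  prio  (8B, 1-aligned)
8..16  pid  (8B, 1-aligned)
16..24  lock  (8B, 1-aligned)
24..40  rss  (16B, 1-aligned)
within Vec3: layer at 2
24 + 2 = 26

26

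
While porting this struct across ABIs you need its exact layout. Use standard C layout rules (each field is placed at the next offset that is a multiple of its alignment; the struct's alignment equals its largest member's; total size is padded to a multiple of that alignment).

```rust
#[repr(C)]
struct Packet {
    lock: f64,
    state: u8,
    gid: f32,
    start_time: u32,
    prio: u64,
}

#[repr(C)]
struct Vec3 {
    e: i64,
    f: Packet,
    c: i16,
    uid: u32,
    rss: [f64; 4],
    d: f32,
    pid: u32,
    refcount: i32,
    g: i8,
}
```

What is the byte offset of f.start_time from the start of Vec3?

Packet: lock at 0 (size 8, align 8) → ends 8; state at 8 (size 1, align 1) → ends 9; pad 3 to align 4 for gid; gid at 12 (size 4, align 4) → ends 16; start_time at 16 (size 4, align 4) → ends 20; pad 4 to align 8 for prio; prio at 24 (size 8, align 8) → ends 32; total 32 bytes, alignment 8
e at 0 (size 8, align 8) → ends 8
f at 8 (size 32, align 8) → ends 40
within Packet: start_time at 16
8 + 16 = 24

24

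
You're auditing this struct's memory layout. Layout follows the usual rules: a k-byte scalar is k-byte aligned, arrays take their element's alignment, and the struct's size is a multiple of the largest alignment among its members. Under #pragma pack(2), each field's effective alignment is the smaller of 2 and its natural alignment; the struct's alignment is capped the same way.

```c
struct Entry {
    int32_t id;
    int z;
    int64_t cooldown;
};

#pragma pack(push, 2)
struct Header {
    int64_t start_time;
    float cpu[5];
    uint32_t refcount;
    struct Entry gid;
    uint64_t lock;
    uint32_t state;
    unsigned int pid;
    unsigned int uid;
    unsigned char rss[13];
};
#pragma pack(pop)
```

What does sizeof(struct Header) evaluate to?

82 bytes

Entry: id at 0 (size 4, align 4) → ends 4; z at 4 (size 4, align 4) → ends 8; cooldown at 8 (size 8, align 8) → ends 16; total 16 bytes, alignment 8
start_time at 0 (size 8, align 2) → ends 8
cpu at 8 (size 20, align 2) → ends 28
refcount at 28 (size 4, align 2) → ends 32
gid at 32 (size 16, align 2) → ends 48
lock at 48 (size 8, align 2) → ends 56
state at 56 (size 4, align 2) → ends 60
pid at 60 (size 4, align 2) → ends 64
uid at 64 (size 4, align 2) → ends 68
rss at 68 (size 13, align 1) → ends 81
tail pad 1 to reach multiple of 2
total 82 bytes, alignment 2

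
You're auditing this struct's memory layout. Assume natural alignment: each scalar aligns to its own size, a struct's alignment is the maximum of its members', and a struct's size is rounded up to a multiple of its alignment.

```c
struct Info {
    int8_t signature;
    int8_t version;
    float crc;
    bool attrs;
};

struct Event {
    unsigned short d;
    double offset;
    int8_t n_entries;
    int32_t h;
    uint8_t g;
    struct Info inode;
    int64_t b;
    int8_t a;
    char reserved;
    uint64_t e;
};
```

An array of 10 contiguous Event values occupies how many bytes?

Info: @0: signature [1B, align 1] → 1; @1: version [1B, align 1] → 2; +2 pad (align 4); @4: crc [4B, align 4] → 8; @8: attrs [1B, align 1] → 9; +3 tail pad (align 4); size 12, align 4
@0: d [2B, align 2] → 2
+6 pad (align 8)
@8: offset [8B, align 8] → 16
@16: n_entries [1B, align 1] → 17
+3 pad (align 4)
@20: h [4B, align 4] → 24
@24: g [1B, align 1] → 25
+3 pad (align 4)
@28: inode [12B, align 4] → 40
@40: b [8B, align 8] → 48
@48: a [1B, align 1] → 49
@49: reserved [1B, align 1] → 50
+6 pad (align 8)
@56: e [8B, align 8] → 64
size 64, align 8
array of 10: 10 × 64 = 640

640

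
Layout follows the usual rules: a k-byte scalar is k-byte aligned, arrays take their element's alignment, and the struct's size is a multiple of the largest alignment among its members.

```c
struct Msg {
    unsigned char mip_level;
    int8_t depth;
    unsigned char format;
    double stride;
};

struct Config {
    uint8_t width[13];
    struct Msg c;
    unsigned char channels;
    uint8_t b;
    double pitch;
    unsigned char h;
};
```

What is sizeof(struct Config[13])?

728

Msg: 0..1  mip_level  (1B, 1-aligned); 1..2  depth  (1B, 1-aligned); 2..3  format  (1B, 1-aligned); 3..8  -- padding (5B); 8..16  stride  (8B, 8-aligned); sizeof = 16, alignof = 8
0..13  width  (13B, 1-aligned)
13..16  -- padding (3B)
16..32  c  (16B, 8-aligned)
32..33  channels  (1B, 1-aligned)
33..34  b  (1B, 1-aligned)
34..40  -- padding (6B)
40..48  pitch  (8B, 8-aligned)
48..49  h  (1B, 1-aligned)
49..56  -- tail padding (7B)
sizeof = 56, alignof = 8
array of 13: 13 × 56 = 728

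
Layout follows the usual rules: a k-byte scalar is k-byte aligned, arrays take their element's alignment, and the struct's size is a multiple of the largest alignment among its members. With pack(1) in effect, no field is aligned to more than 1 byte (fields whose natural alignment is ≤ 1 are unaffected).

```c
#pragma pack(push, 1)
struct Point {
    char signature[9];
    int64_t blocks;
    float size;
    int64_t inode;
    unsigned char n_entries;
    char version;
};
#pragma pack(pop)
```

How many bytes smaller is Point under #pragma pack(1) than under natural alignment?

natural layout:
  signature at 0 (size 9, align 1) → ends 9
  pad 7 to align 8 for blocks
  blocks at 16 (size 8, align 8) → ends 24
  size at 24 (size 4, align 4) → ends 28
  pad 4 to align 8 for inode
  inode at 32 (size 8, align 8) → ends 40
  n_entries at 40 (size 1, align 1) → ends 41
  version at 41 (size 1, align 1) → ends 42
  tail pad 6 to reach multiple of 8
  total 48 bytes, alignment 8
packed(1) layout:
  signature at 0 (size 9, align 1) → ends 9
  blocks at 9 (size 8, align 1) → ends 17
  size at 17 (size 4, align 1) → ends 21
  inode at 21 (size 8, align 1) → ends 29
  n_entries at 29 (size 1, align 1) → ends 30
  version at 30 (size 1, align 1) → ends 31
  total 31 bytes, alignment 1
48 − 31 = 17

17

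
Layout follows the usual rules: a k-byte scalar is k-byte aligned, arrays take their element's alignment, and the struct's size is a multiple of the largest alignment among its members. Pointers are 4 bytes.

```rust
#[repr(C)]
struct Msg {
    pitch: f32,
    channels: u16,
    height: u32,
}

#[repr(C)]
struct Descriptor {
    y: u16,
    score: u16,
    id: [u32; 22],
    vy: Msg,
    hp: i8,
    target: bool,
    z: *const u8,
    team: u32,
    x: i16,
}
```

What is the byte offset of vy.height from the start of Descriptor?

Msg: @0: pitch [4B, align 4] → 4; @4: channels [2B, align 2] → 6; +2 pad (align 4); @8: height [4B, align 4] → 12; size 12, align 4
@0: y [2B, align 2] → 2
@2: score [2B, align 2] → 4
@4: id [88B, align 4] → 92
@92: vy [12B, align 4] → 104
within Msg: height at 8
92 + 8 = 100

100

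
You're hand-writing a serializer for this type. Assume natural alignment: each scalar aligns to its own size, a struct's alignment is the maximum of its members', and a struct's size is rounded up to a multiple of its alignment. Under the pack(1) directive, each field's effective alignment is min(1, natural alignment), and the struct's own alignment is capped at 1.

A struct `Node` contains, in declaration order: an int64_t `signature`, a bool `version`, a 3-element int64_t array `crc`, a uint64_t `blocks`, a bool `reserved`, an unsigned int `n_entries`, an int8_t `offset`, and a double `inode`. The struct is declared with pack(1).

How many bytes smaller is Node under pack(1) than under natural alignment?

natural layout:
  @0: signature [8B, align 8] → 8
  @8: version [1B, align 1] → 9
  +7 pad (align 8)
  @16: crc [24B, align 8] → 40
  @40: blocks [8B, align 8] → 48
  @48: reserved [1B, align 1] → 49
  +3 pad (align 4)
  @52: n_entries [4B, align 4] → 56
  @56: offset [1B, align 1] → 57
  +7 pad (align 8)
  @64: inode [8B, align 8] → 72
  size 72, align 8
packed(1) layout:
  @0: signature [8B, align 1] → 8
  @8: version [1B, align 1] → 9
  @9: crc [24B, align 1] → 33
  @33: blocks [8B, align 1] → 41
  @41: reserved [1B, align 1] → 42
  @42: n_entries [4B, align 1] → 46
  @46: offset [1B, align 1] → 47
  @47: inode [8B, align 1] → 55
  size 55, align 1
72 − 55 = 17

17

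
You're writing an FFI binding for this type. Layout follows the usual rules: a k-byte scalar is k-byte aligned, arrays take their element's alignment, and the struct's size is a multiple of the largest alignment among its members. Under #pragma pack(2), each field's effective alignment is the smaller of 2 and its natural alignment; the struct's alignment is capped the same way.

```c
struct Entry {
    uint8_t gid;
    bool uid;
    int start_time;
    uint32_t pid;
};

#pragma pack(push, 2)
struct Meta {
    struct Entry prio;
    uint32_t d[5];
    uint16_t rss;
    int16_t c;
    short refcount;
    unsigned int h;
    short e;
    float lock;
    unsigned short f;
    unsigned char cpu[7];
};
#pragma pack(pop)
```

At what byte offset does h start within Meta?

Entry: @0: gid [1B, align 1] → 1; @1: uid [1B, align 1] → 2; +2 pad (align 4); @4: start_time [4B, align 4] → 8; @8: pid [4B, align 4] → 12; size 12, align 4
@0: prio [12B, align 2] → 12
@12: d [20B, align 2] → 32
@32: rss [2B, align 2] → 34
@34: c [2B, align 2] → 36
@36: refcount [2B, align 2] → 38
@38: h [4B, align 2] → 42

38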